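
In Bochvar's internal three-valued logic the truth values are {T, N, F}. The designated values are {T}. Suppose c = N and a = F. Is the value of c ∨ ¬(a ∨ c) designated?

a ∨ c = F ∨ N = N
¬(a ∨ c) = ¬N = N
c ∨ ¬(a ∨ c) = N ∨ N = N
N ∉ {T}.

No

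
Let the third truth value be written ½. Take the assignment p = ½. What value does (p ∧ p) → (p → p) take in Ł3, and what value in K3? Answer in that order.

In Ł3: p ∧ p = ½ ∧ ½ = ½
p → p = ½ → ½ = 1  [min(1, 1−½+½)]
(p ∧ p) → (p → p) = ½ → 1 = 1
In K3: p ∧ p = ½ ∧ ½ = ½
p → p = ½ → ½ = ½  [¬½ ∨ ½]
(p ∧ p) → (p → p) = ½ → ½ = ½
They differ because Ł3 and K3 treat ½ differently under implication.

1; ½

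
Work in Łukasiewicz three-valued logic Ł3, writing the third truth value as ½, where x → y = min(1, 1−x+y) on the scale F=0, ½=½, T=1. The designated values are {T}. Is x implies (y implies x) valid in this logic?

Every assignment of x, y over {T, ½, F} gives a value in {T}.
In particular, with x=½, y=½: x implies (y implies x) = T.

Yes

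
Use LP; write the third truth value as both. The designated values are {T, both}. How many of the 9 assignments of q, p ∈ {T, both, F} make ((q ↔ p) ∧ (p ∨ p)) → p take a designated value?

9

Of the 9 assignments, 9 give a value in {T, both}.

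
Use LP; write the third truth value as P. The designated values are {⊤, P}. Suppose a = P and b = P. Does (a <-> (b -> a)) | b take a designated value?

Yes

b -> a = P -> P = P  [~P | P]
a <-> (b -> a) = P <-> P = P
(a <-> (b -> a)) | b = P | P = P
P ∈ {⊤, P}.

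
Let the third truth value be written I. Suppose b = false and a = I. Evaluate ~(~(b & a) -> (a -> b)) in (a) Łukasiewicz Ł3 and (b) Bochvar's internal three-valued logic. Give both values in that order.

I; I

In Łukasiewicz Ł3: b & a = false & I = false
~(b & a) = ~false = true
a -> b = I -> false = I
~(b & a) -> (a -> b) = true -> I = I
~(~(b & a) -> (a -> b)) = ~I = I
In Bochvar's internal three-valued logic: b & a = false & I = I
~(b & a) = ~I = I
a -> b = I -> false = I  [any arg is the third value ⇒ result is the third value]
~(b & a) -> (a -> b) = I -> I = I
~(~(b & a) -> (a -> b)) = ~I = I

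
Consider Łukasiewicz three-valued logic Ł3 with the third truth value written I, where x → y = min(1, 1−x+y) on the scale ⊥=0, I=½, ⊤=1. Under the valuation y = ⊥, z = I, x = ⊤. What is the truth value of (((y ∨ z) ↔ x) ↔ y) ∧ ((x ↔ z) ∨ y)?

y ∨ z = ⊥ ∨ I = I
(y ∨ z) ↔ x = I ↔ ⊤ = I  [1 − |½−1|]
((y ∨ z) ↔ x) ↔ y = I ↔ ⊥ = I
x ↔ z = ⊤ ↔ I = I
(x ↔ z) ∨ y = I ∨ ⊥ = I
(((y ∨ z) ↔ x) ↔ y) ∧ ((x ↔ z) ∨ y) = I ∧ I = I

I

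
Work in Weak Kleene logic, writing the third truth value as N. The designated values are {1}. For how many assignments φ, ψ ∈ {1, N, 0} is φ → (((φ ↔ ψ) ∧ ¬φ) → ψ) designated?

4

Designated under: (φ=1, ψ=1); (φ=1, ψ=0); (φ=0, ψ=1); (φ=0, ψ=0).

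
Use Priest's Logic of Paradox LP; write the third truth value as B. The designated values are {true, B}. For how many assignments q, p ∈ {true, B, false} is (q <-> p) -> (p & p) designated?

8

Of the 9 assignments, 8 give a value in {true, B}.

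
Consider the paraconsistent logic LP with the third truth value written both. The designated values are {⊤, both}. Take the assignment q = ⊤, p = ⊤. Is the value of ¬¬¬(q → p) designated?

No

q → p = ⊤ → ⊤ = ⊤
¬(q → p) = ¬⊤ = ⊥
¬¬(q → p) = ¬⊥ = ⊤
¬¬¬(q → p) = ¬⊤ = ⊥
⊥ ∉ {⊤, both}.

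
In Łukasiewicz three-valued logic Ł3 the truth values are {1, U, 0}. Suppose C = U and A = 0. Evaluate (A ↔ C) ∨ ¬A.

A ↔ C = 0 ↔ U = U  [1 − |0−½|]
¬A = ¬0 = 1
(A ↔ C) ∨ ¬A = U ∨ 1 = 1

1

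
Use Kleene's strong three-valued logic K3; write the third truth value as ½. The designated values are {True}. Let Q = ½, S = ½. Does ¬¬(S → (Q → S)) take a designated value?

Q → S = ½ → ½ = ½  [¬½ ∨ ½]
S → (Q → S) = ½ → ½ = ½
¬(S → (Q → S)) = ¬½ = ½
¬¬(S → (Q → S)) = ¬½ = ½
½ ∉ {True}.

No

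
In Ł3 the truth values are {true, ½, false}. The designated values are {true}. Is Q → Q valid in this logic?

Every assignment of Q over {true, ½, false} gives a value in {true}.
In particular, with Q=½: Q → Q = true.

Yes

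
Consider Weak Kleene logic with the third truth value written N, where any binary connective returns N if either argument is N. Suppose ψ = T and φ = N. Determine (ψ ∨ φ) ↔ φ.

N

ψ ∨ φ = T ∨ N = N
(ψ ∨ φ) ↔ φ = N ↔ N = N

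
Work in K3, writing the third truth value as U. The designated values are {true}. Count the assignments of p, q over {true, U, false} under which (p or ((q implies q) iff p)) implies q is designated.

4

Designated under: (p=true, q=true); (p=U, q=true); (p=false, q=true); (p=false, q=false).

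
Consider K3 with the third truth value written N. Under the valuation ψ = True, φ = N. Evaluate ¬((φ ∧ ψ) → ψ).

False

φ ∧ ψ = N ∧ True = N
(φ ∧ ψ) → ψ = N → True = True
¬((φ ∧ ψ) → ψ) = ¬True = False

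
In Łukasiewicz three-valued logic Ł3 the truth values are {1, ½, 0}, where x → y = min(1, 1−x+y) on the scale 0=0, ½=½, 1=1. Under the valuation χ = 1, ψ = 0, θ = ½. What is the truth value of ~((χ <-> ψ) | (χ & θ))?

χ <-> ψ = 1 <-> 0 = 0
χ & θ = 1 & ½ = ½
(χ <-> ψ) | (χ & θ) = 0 | ½ = ½
~((χ <-> ψ) | (χ & θ)) = ~½ = ½

½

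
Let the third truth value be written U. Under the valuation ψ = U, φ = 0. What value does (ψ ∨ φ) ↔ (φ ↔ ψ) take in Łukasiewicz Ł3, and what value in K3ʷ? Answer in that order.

1; U

In Łukasiewicz Ł3: ψ ∨ φ = U ∨ 0 = U
φ ↔ ψ = 0 ↔ U = U  [1 − |0−½|]
(ψ ∨ φ) ↔ (φ ↔ ψ) = U ↔ U = 1
In K3ʷ: ψ ∨ φ = U ∨ 0 = U
φ ↔ ψ = 0 ↔ U = U
(ψ ∨ φ) ↔ (φ ↔ ψ) = U ↔ U = U
They differ because Łukasiewicz Ł3 and K3ʷ treat U differently under the binary connectives.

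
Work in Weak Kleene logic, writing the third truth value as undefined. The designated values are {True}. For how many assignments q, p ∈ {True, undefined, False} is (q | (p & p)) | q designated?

Designated under: (q=True, p=True); (q=True, p=False); (q=False, p=True).

3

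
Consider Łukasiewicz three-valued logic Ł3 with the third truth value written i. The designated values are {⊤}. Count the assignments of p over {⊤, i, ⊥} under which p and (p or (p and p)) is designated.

1

p=⊤: ⊤ ✓
p=i: i ·
p=⊥: ⊥ ·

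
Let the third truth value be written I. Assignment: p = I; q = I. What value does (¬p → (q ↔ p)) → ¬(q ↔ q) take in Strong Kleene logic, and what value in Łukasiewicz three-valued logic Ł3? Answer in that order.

I; false

In Strong Kleene logic: ¬p = ¬I = I
q ↔ p = I ↔ I = I
¬p → (q ↔ p) = I → I = I  [¬I ∨ I]
q ↔ q = I ↔ I = I
¬(q ↔ q) = ¬I = I
(¬p → (q ↔ p)) → ¬(q ↔ q) = I → I = I
In Łukasiewicz three-valued logic Ł3: ¬p = ¬I = I
q ↔ p = I ↔ I = true  [1 − |½−½|]
¬p → (q ↔ p) = I → true = true
q ↔ q = I ↔ I = true
¬(q ↔ q) = ¬true = false
(¬p → (q ↔ p)) → ¬(q ↔ q) = true → false = false
They differ because Strong Kleene logic and Łukasiewicz three-valued logic Ł3 treat I differently under implication.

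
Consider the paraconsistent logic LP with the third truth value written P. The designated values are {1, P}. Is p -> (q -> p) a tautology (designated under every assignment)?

Yes

Every assignment of p, q over {1, P, 0} gives a value in {1, P}.
In particular, with p=P, q=P: p -> (q -> p) = P.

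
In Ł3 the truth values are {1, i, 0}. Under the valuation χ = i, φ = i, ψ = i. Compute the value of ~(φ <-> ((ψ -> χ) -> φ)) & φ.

0

ψ -> χ = i -> i = 1
(ψ -> χ) -> φ = 1 -> i = i
φ <-> ((ψ -> χ) -> φ) = i <-> i = 1
~(φ <-> ((ψ -> χ) -> φ)) = ~1 = 0
~(φ <-> ((ψ -> χ) -> φ)) & φ = 0 & i = 0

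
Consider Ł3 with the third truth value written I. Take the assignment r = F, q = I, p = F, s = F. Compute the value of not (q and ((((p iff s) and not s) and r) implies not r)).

p iff s = F iff F = T
not s = not F = T
(p iff s) and not s = T and T = T
((p iff s) and not s) and r = T and F = F
not r = not F = T
(((p iff s) and not s) and r) implies not r = F implies T = T
q and ((((p iff s) and not s) and r) implies not r) = I and T = I
not (q and ((((p iff s) and not s) and r) implies not r)) = not I = I

I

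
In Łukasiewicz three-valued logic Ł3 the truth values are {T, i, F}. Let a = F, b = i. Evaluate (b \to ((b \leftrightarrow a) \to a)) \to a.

F

b \leftrightarrow a = i \leftrightarrow F = i  [1 − |½−0|]
(b \leftrightarrow a) \to a = i \to F = i
b \to ((b \leftrightarrow a) \to a) = i \to i = T
(b \to ((b \leftrightarrow a) \to a)) \to a = T \to F = F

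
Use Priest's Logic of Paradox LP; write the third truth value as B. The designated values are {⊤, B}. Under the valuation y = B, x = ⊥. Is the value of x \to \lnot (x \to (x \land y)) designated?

x \land y = ⊥ \land B = ⊥
x \to (x \land y) = ⊥ \to ⊥ = ⊤
\lnot (x \to (x \land y)) = \lnot ⊤ = ⊥
x \to \lnot (x \to (x \land y)) = ⊥ \to ⊥ = ⊤
⊤ ∈ {⊤, B}.

Yes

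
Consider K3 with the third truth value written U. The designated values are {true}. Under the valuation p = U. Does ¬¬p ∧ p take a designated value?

¬p = ¬U = U
¬¬p = ¬U = U
¬¬p ∧ p = U ∧ U = U
U ∉ {true}.

No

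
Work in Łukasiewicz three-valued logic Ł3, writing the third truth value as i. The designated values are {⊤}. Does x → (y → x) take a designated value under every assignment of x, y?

Every assignment of x, y over {⊤, i, ⊥} gives a value in {⊤}.
In particular, with x=i, y=i: x → (y → x) = ⊤.

Yes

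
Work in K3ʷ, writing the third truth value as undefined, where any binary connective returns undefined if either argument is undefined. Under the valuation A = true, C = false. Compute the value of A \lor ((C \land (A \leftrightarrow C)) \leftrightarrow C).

true

A \leftrightarrow C = true \leftrightarrow false = false
C \land (A \leftrightarrow C) = false \land false = false
(C \land (A \leftrightarrow C)) \leftrightarrow C = false \leftrightarrow false = true
A \lor ((C \land (A \leftrightarrow C)) \leftrightarrow C) = true \lor true = true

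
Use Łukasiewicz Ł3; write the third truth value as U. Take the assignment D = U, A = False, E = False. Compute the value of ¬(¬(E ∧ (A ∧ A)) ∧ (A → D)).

A ∧ A = False ∧ False = False
E ∧ (A ∧ A) = False ∧ False = False
¬(E ∧ (A ∧ A)) = ¬False = True
A → D = False → U = True
¬(E ∧ (A ∧ A)) ∧ (A → D) = True ∧ True = True
¬(¬(E ∧ (A ∧ A)) ∧ (A → D)) = ¬True = False

False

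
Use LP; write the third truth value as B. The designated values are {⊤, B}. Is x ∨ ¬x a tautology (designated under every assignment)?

Every assignment of x over {⊤, B, ⊥} gives a value in {⊤, B}.
In particular, with x=B: x ∨ ¬x = B.

Yes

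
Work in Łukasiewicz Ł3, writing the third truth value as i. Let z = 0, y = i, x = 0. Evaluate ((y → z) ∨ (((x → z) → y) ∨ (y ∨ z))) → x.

y → z = i → 0 = i  [min(1, 1−½+0)]
x → z = 0 → 0 = 1
(x → z) → y = 1 → i = i
y ∨ z = i ∨ 0 = i
((x → z) → y) ∨ (y ∨ z) = i ∨ i = i
(y → z) ∨ (((x → z) → y) ∨ (y ∨ z)) = i ∨ i = i
((y → z) ∨ (((x → z) → y) ∨ (y ∨ z))) → x = i → 0 = i

i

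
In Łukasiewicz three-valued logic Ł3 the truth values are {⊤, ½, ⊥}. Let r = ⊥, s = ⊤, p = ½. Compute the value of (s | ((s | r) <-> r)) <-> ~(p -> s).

⊥

s | r = ⊤ | ⊥ = ⊤
(s | r) <-> r = ⊤ <-> ⊥ = ⊥
s | ((s | r) <-> r) = ⊤ | ⊥ = ⊤
p -> s = ½ -> ⊤ = ⊤  [min(1, 1−½+1)]
~(p -> s) = ~⊤ = ⊥
(s | ((s | r) <-> r)) <-> ~(p -> s) = ⊤ <-> ⊥ = ⊥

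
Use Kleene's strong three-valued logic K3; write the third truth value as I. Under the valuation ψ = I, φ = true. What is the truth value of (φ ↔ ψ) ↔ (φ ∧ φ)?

φ ↔ ψ = true ↔ I = I
φ ∧ φ = true ∧ true = true
(φ ↔ ψ) ↔ (φ ∧ φ) = I ↔ true = I

I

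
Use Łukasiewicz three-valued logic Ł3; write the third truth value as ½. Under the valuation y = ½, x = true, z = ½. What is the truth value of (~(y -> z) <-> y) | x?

y -> z = ½ -> ½ = true
~(y -> z) = ~true = false
~(y -> z) <-> y = false <-> ½ = ½
(~(y -> z) <-> y) | x = ½ | true = true

true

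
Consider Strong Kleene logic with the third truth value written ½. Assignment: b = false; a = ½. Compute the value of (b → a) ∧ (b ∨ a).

b → a = false → ½ = true  [¬false ∨ ½]
b ∨ a = false ∨ ½ = ½
(b → a) ∧ (b ∨ a) = true ∧ ½ = ½

½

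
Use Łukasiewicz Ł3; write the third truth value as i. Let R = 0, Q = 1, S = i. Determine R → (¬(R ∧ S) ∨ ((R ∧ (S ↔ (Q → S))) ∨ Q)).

R ∧ S = 0 ∧ i = 0
¬(R ∧ S) = ¬0 = 1
Q → S = 1 → i = i  [min(1, 1−1+½)]
S ↔ (Q → S) = i ↔ i = 1
R ∧ (S ↔ (Q → S)) = 0 ∧ 1 = 0
(R ∧ (S ↔ (Q → S))) ∨ Q = 0 ∨ 1 = 1
¬(R ∧ S) ∨ ((R ∧ (S ↔ (Q → S))) ∨ Q) = 1 ∨ 1 = 1
R → (¬(R ∧ S) ∨ ((R ∧ (S ↔ (Q → S))) ∨ Q)) = 0 → 1 = 1

1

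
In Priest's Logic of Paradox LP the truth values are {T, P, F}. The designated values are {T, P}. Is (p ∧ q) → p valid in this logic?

Yes

Every assignment of p, q over {T, P, F} gives a value in {T, P}.
In particular, with p=P, q=P: (p ∧ q) → p = P.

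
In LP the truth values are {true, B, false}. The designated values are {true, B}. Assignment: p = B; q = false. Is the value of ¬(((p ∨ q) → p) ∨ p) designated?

p ∨ q = B ∨ false = B
(p ∨ q) → p = B → B = B  [¬B ∨ B]
((p ∨ q) → p) ∨ p = B ∨ B = B
¬(((p ∨ q) → p) ∨ p) = ¬B = B
B ∈ {true, B}.

Yes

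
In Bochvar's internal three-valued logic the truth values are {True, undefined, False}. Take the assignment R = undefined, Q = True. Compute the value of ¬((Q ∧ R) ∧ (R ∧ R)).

Q ∧ R = True ∧ undefined = undefined
R ∧ R = undefined ∧ undefined = undefined
(Q ∧ R) ∧ (R ∧ R) = undefined ∧ undefined = undefined
¬((Q ∧ R) ∧ (R ∧ R)) = ¬undefined = undefined

undefined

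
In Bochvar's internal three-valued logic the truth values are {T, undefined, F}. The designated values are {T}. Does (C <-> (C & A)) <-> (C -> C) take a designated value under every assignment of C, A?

No

Countermodel: C=T, A=undefined gives undefined, which is not designated.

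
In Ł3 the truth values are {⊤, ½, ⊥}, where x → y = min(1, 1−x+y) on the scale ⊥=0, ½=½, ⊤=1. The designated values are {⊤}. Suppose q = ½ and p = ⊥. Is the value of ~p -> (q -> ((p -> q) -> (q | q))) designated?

~p = ~⊥ = ⊤
p -> q = ⊥ -> ½ = ⊤  [min(1, 1−0+½)]
q | q = ½ | ½ = ½
(p -> q) -> (q | q) = ⊤ -> ½ = ½
q -> ((p -> q) -> (q | q)) = ½ -> ½ = ⊤
~p -> (q -> ((p -> q) -> (q | q))) = ⊤ -> ⊤ = ⊤
⊤ ∈ {⊤}.

Yes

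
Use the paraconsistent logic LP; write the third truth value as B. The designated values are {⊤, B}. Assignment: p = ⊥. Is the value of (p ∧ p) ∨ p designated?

p ∧ p = ⊥ ∧ ⊥ = ⊥
(p ∧ p) ∨ p = ⊥ ∨ ⊥ = ⊥
⊥ ∉ {⊤, B}.

No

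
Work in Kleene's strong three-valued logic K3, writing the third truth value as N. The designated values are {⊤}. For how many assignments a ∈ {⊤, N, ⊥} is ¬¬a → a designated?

2

a=⊤: ⊤ ✓
a=N: N ·
a=⊥: ⊤ ✓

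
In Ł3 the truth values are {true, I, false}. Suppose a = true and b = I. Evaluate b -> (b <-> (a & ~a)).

true

~a = ~true = false
a & ~a = true & false = false
b <-> (a & ~a) = I <-> false = I  [1 − |½−0|]
b -> (b <-> (a & ~a)) = I -> I = true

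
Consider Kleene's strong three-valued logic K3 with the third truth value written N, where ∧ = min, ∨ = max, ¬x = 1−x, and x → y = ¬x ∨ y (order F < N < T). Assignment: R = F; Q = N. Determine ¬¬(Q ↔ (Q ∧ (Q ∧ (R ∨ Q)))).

R ∨ Q = F ∨ N = N
Q ∧ (R ∨ Q) = N ∧ N = N
Q ∧ (Q ∧ (R ∨ Q)) = N ∧ N = N
Q ↔ (Q ∧ (Q ∧ (R ∨ Q))) = N ↔ N = N
¬(Q ↔ (Q ∧ (Q ∧ (R ∨ Q)))) = ¬N = N
¬¬(Q ↔ (Q ∧ (Q ∧ (R ∨ Q)))) = ¬N = N

N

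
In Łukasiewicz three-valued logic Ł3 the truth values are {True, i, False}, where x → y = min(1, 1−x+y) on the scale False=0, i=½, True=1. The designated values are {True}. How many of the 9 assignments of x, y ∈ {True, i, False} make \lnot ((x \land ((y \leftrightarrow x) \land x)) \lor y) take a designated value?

2

Designated under: (x=True, y=False); (x=False, y=False).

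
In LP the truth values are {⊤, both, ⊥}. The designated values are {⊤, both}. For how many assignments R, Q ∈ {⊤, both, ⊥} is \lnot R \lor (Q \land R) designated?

8

Of the 9 assignments, 8 give a value in {⊤, both}.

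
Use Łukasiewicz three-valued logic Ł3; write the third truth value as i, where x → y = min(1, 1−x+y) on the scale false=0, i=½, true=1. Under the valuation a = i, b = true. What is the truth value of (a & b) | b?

true

a & b = i & true = i
(a & b) | b = i | true = true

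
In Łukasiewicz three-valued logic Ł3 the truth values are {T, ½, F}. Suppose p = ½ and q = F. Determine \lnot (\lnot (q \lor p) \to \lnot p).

F

q \lor p = F \lor ½ = ½
\lnot (q \lor p) = \lnot ½ = ½
\lnot p = \lnot ½ = ½
\lnot (q \lor p) \to \lnot p = ½ \to ½ = T
\lnot (\lnot (q \lor p) \to \lnot p) = \lnot T = F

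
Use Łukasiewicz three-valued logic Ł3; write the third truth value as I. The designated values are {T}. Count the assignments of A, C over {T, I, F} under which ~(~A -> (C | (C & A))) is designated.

1

Designated under: (A=F, C=F).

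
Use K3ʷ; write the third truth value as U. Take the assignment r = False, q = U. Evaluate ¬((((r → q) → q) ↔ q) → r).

r → q = False → U = U
(r → q) → q = U → U = U
((r → q) → q) ↔ q = U ↔ U = U
(((r → q) → q) ↔ q) → r = U → False = U
¬((((r → q) → q) ↔ q) → r) = ¬U = U

U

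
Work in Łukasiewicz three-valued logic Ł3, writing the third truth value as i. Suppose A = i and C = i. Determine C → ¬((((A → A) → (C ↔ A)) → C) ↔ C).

A → A = i → i = true  [min(1, 1−½+½)]
C ↔ A = i ↔ i = true
(A → A) → (C ↔ A) = true → true = true
((A → A) → (C ↔ A)) → C = true → i = i
(((A → A) → (C ↔ A)) → C) ↔ C = i ↔ i = true
¬((((A → A) → (C ↔ A)) → C) ↔ C) = ¬true = false
C → ¬((((A → A) → (C ↔ A)) → C) ↔ C) = i → false = i

i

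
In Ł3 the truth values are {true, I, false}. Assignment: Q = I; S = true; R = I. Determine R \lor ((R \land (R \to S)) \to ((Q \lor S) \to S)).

R \to S = I \to true = true  [min(1, 1−½+1)]
R \land (R \to S) = I \land true = I
Q \lor S = I \lor true = true
(Q \lor S) \to S = true \to true = true
(R \land (R \to S)) \to ((Q \lor S) \to S) = I \to true = true
R \lor ((R \land (R \to S)) \to ((Q \lor S) \to S)) = I \lor true = true

true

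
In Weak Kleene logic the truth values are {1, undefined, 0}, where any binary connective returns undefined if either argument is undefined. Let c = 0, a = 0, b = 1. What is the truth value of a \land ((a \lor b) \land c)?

0

a \lor b = 0 \lor 1 = 1
(a \lor b) \land c = 1 \land 0 = 0
a \land ((a \lor b) \land c) = 0 \land 0 = 0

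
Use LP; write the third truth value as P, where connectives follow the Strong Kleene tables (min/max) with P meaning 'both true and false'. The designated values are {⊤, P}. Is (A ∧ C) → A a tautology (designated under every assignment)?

Every assignment of A, C over {⊤, P, ⊥} gives a value in {⊤, P}.
In particular, with A=P, C=P: (A ∧ C) → A = P.

Yes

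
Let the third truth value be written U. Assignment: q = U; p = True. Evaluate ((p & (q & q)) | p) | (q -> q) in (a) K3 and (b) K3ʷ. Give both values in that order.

In K3: q & q = U & U = U
p & (q & q) = True & U = U
(p & (q & q)) | p = U | True = True
q -> q = U -> U = U
((p & (q & q)) | p) | (q -> q) = True | U = True
In K3ʷ: q & q = U & U = U
p & (q & q) = True & U = U
(p & (q & q)) | p = U | True = U
q -> q = U -> U = U  [any arg is the third value ⇒ result is the third value]
((p & (q & q)) | p) | (q -> q) = U | U = U
They differ because K3 and K3ʷ treat U differently under the binary connectives.

True; U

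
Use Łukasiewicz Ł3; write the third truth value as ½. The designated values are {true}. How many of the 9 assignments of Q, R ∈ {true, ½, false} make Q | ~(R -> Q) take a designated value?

Designated under: (Q=true, R=true); (Q=true, R=½); (Q=true, R=false); (Q=false, R=true).

4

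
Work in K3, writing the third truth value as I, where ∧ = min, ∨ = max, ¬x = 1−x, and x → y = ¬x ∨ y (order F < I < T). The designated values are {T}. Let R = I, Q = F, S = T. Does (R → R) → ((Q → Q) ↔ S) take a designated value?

Yes

R → R = I → I = I  [¬I ∨ I]
Q → Q = F → F = T
(Q → Q) ↔ S = T ↔ T = T
(R → R) → ((Q → Q) ↔ S) = I → T = T
T ∈ {T}.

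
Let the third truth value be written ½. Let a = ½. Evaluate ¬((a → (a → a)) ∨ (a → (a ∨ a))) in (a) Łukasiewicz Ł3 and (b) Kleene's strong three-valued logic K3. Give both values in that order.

F; ½

In Łukasiewicz Ł3: a → a = ½ → ½ = T  [min(1, 1−½+½)]
a → (a → a) = ½ → T = T
a ∨ a = ½ ∨ ½ = ½
a → (a ∨ a) = ½ → ½ = T
(a → (a → a)) ∨ (a → (a ∨ a)) = T ∨ T = T
¬((a → (a → a)) ∨ (a → (a ∨ a))) = ¬T = F
In Kleene's strong three-valued logic K3: a → a = ½ → ½ = ½  [¬½ ∨ ½]
a → (a → a) = ½ → ½ = ½
a ∨ a = ½ ∨ ½ = ½
a → (a ∨ a) = ½ → ½ = ½
(a → (a → a)) ∨ (a → (a ∨ a)) = ½ ∨ ½ = ½
¬((a → (a → a)) ∨ (a → (a ∨ a))) = ¬½ = ½
They differ because Łukasiewicz Ł3 and Kleene's strong three-valued logic K3 treat ½ differently under implication.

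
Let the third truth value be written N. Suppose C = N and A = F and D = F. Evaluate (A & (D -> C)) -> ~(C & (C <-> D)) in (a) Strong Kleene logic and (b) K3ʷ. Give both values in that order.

T; N

In Strong Kleene logic: D -> C = F -> N = T  [~F | N]
A & (D -> C) = F & T = F
C <-> D = N <-> F = N
C & (C <-> D) = N & N = N
~(C & (C <-> D)) = ~N = N
(A & (D -> C)) -> ~(C & (C <-> D)) = F -> N = T
In K3ʷ: D -> C = F -> N = N
A & (D -> C) = F & N = N
C <-> D = N <-> F = N
C & (C <-> D) = N & N = N
~(C & (C <-> D)) = ~N = N
(A & (D -> C)) -> ~(C & (C <-> D)) = N -> N = N
They differ because Strong Kleene logic and K3ʷ treat N differently under the binary connectives.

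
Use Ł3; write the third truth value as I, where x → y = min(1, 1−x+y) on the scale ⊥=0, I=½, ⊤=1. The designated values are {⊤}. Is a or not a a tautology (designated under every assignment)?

Countermodel: a=I gives I, which is not designated.

No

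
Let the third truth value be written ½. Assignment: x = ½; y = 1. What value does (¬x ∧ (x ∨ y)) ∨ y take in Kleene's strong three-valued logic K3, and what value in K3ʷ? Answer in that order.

In Kleene's strong three-valued logic K3: ¬x = ¬½ = ½
x ∨ y = ½ ∨ 1 = 1
¬x ∧ (x ∨ y) = ½ ∧ 1 = ½
(¬x ∧ (x ∨ y)) ∨ y = ½ ∨ 1 = 1
In K3ʷ: ¬x = ¬½ = ½
x ∨ y = ½ ∨ 1 = ½
¬x ∧ (x ∨ y) = ½ ∧ ½ = ½
(¬x ∧ (x ∨ y)) ∨ y = ½ ∨ 1 = ½
They differ because Kleene's strong three-valued logic K3 and K3ʷ treat ½ differently under the binary connectives.

1; ½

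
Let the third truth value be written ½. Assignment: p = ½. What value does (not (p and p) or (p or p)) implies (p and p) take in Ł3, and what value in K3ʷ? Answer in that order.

In Ł3: p and p = ½ and ½ = ½
not (p and p) = not ½ = ½
p or p = ½ or ½ = ½
not (p and p) or (p or p) = ½ or ½ = ½
p and p = ½ and ½ = ½
(not (p and p) or (p or p)) implies (p and p) = ½ implies ½ = 1  [min(1, 1−½+½)]
In K3ʷ: p and p = ½ and ½ = ½
not (p and p) = not ½ = ½
p or p = ½ or ½ = ½
not (p and p) or (p or p) = ½ or ½ = ½
p and p = ½ and ½ = ½
(not (p and p) or (p or p)) implies (p and p) = ½ implies ½ = ½  [any arg is the third value ⇒ result is the third value]
They differ because Ł3 and K3ʷ treat ½ differently under the binary connectives.

1; ½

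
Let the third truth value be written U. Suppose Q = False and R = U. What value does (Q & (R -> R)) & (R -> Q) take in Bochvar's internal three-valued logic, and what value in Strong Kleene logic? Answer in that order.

U; False

In Bochvar's internal three-valued logic: R -> R = U -> U = U  [any arg is the third value ⇒ result is the third value]
Q & (R -> R) = False & U = U
R -> Q = U -> False = U
(Q & (R -> R)) & (R -> Q) = U & U = U
In Strong Kleene logic: R -> R = U -> U = U  [~U | U]
Q & (R -> R) = False & U = False
R -> Q = U -> False = U
(Q & (R -> R)) & (R -> Q) = False & U = False
They differ because Bochvar's internal three-valued logic and Strong Kleene logic treat U differently under the binary connectives.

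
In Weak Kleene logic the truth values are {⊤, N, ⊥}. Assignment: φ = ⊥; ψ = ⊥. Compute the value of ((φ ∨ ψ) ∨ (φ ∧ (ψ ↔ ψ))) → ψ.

⊤

φ ∨ ψ = ⊥ ∨ ⊥ = ⊥
ψ ↔ ψ = ⊥ ↔ ⊥ = ⊤
φ ∧ (ψ ↔ ψ) = ⊥ ∧ ⊤ = ⊥
(φ ∨ ψ) ∨ (φ ∧ (ψ ↔ ψ)) = ⊥ ∨ ⊥ = ⊥
((φ ∨ ψ) ∨ (φ ∧ (ψ ↔ ψ))) → ψ = ⊥ → ⊥ = ⊤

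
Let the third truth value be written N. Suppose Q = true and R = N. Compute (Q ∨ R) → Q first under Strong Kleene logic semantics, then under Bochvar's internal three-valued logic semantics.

In Strong Kleene logic: Q ∨ R = true ∨ N = true
(Q ∨ R) → Q = true → true = true
In Bochvar's internal three-valued logic: Q ∨ R = true ∨ N = N
(Q ∨ R) → Q = N → true = N  [any arg is the third value ⇒ result is the third value]
They differ because Strong Kleene logic and Bochvar's internal three-valued logic treat N differently under the binary connectives.

true; N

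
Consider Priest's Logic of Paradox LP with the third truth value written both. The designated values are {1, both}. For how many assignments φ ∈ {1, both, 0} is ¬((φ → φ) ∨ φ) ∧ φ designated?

1

φ=1: 0 ·
φ=both: both ✓
φ=0: 0 ·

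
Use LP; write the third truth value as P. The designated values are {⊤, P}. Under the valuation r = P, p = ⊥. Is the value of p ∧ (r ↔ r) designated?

No

r ↔ r = P ↔ P = P
p ∧ (r ↔ r) = ⊥ ∧ P = ⊥
⊥ ∉ {⊤, P}.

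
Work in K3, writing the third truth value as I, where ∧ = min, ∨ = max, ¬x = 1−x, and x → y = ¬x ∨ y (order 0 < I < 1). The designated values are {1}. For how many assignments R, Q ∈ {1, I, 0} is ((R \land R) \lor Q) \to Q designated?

4

Designated under: (R=1, Q=1); (R=I, Q=1); (R=0, Q=1); (R=0, Q=0).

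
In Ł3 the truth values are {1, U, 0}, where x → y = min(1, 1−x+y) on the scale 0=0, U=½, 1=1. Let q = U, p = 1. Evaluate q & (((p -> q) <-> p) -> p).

p -> q = 1 -> U = U  [min(1, 1−1+½)]
(p -> q) <-> p = U <-> 1 = U
((p -> q) <-> p) -> p = U -> 1 = 1
q & (((p -> q) <-> p) -> p) = U & 1 = U

U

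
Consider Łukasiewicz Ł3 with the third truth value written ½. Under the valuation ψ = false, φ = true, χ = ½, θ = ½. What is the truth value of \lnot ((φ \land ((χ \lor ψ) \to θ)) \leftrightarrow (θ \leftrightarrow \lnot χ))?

false

χ \lor ψ = ½ \lor false = ½
(χ \lor ψ) \to θ = ½ \to ½ = true  [min(1, 1−½+½)]
φ \land ((χ \lor ψ) \to θ) = true \land true = true
\lnot χ = \lnot ½ = ½
θ \leftrightarrow \lnot χ = ½ \leftrightarrow ½ = true
(φ \land ((χ \lor ψ) \to θ)) \leftrightarrow (θ \leftrightarrow \lnot χ) = true \leftrightarrow true = true
\lnot ((φ \land ((χ \lor ψ) \to θ)) \leftrightarrow (θ \leftrightarrow \lnot χ)) = \lnot true = false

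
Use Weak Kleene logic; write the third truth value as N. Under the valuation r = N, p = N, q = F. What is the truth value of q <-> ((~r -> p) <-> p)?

~r = ~N = N
~r -> p = N -> N = N  [any arg is the third value ⇒ result is the third value]
(~r -> p) <-> p = N <-> N = N
q <-> ((~r -> p) <-> p) = F <-> N = N

N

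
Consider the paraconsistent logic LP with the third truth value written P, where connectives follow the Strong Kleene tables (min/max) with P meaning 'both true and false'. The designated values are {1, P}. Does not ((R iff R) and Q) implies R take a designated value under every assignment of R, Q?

Countermodel: R=0, Q=0 gives 0, which is not designated.

No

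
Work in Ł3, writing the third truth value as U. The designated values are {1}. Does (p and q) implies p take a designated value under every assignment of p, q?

Yes

Every assignment of p, q over {1, U, 0} gives a value in {1}.
In particular, with p=U, q=U: (p and q) implies p = 1.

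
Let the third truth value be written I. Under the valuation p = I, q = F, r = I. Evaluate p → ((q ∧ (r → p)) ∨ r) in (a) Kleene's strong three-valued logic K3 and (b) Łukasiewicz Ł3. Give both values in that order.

I; T

In Kleene's strong three-valued logic K3: r → p = I → I = I
q ∧ (r → p) = F ∧ I = F
(q ∧ (r → p)) ∨ r = F ∨ I = I
p → ((q ∧ (r → p)) ∨ r) = I → I = I
In Łukasiewicz Ł3: r → p = I → I = T
q ∧ (r → p) = F ∧ T = F
(q ∧ (r → p)) ∨ r = F ∨ I = I
p → ((q ∧ (r → p)) ∨ r) = I → I = T
They differ because Kleene's strong three-valued logic K3 and Łukasiewicz Ł3 treat I differently under implication.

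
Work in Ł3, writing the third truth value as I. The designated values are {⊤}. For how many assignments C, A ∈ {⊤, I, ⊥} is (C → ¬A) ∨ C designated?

8

Of the 9 assignments, 8 give a value in {⊤}.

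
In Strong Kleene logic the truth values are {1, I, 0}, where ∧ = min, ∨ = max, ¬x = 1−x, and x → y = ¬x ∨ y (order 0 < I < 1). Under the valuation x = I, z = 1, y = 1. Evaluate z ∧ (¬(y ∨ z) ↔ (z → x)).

y ∨ z = 1 ∨ 1 = 1
¬(y ∨ z) = ¬1 = 0
z → x = 1 → I = I  [¬1 ∨ I]
¬(y ∨ z) ↔ (z → x) = 0 ↔ I = I
z ∧ (¬(y ∨ z) ↔ (z → x)) = 1 ∧ I = I

I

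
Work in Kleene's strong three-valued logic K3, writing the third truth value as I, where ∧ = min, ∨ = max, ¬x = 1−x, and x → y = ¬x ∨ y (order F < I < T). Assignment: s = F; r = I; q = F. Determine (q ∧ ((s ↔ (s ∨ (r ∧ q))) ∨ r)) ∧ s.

F

r ∧ q = I ∧ F = F
s ∨ (r ∧ q) = F ∨ F = F
s ↔ (s ∨ (r ∧ q)) = F ↔ F = T
(s ↔ (s ∨ (r ∧ q))) ∨ r = T ∨ I = T
q ∧ ((s ↔ (s ∨ (r ∧ q))) ∨ r) = F ∧ T = F
(q ∧ ((s ↔ (s ∨ (r ∧ q))) ∨ r)) ∧ s = F ∧ F = F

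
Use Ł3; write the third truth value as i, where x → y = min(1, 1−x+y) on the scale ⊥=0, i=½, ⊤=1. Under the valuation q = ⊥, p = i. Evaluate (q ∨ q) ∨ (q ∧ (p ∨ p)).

⊥

q ∨ q = ⊥ ∨ ⊥ = ⊥
p ∨ p = i ∨ i = i
q ∧ (p ∨ p) = ⊥ ∧ i = ⊥
(q ∨ q) ∨ (q ∧ (p ∨ p)) = ⊥ ∨ ⊥ = ⊥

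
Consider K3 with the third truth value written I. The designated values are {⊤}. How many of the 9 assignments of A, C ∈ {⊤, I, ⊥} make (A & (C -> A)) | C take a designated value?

5

Of the 9 assignments, 5 give a value in {⊤}.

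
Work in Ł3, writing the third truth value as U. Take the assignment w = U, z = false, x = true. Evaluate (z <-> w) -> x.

true

z <-> w = false <-> U = U  [1 − |0−½|]
(z <-> w) -> x = U -> true = true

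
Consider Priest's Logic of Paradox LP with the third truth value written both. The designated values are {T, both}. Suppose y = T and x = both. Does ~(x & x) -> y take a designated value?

Yes

x & x = both & both = both
~(x & x) = ~both = both
~(x & x) -> y = both -> T = T
T ∈ {T, both}.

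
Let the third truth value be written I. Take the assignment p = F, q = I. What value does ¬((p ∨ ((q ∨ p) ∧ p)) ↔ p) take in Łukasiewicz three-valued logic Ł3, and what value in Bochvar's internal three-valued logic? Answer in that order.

In Łukasiewicz three-valued logic Ł3: q ∨ p = I ∨ F = I
(q ∨ p) ∧ p = I ∧ F = F
p ∨ ((q ∨ p) ∧ p) = F ∨ F = F
(p ∨ ((q ∨ p) ∧ p)) ↔ p = F ↔ F = T
¬((p ∨ ((q ∨ p) ∧ p)) ↔ p) = ¬T = F
In Bochvar's internal three-valued logic: q ∨ p = I ∨ F = I
(q ∨ p) ∧ p = I ∧ F = I
p ∨ ((q ∨ p) ∧ p) = F ∨ I = I
(p ∨ ((q ∨ p) ∧ p)) ↔ p = I ↔ F = I
¬((p ∨ ((q ∨ p) ∧ p)) ↔ p) = ¬I = I
They differ because Łukasiewicz three-valued logic Ł3 and Bochvar's internal three-valued logic treat I differently under the binary connectives.

F; I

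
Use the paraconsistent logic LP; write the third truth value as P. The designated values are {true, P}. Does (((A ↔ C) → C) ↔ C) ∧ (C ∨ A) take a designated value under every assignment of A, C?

No

Countermodel: A=true, C=false gives false, which is not designated.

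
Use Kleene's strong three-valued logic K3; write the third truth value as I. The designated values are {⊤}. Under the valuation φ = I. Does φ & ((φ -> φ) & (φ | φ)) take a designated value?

φ -> φ = I -> I = I  [~I | I]
φ | φ = I | I = I
(φ -> φ) & (φ | φ) = I & I = I
φ & ((φ -> φ) & (φ | φ)) = I & I = I
I ∉ {⊤}.

No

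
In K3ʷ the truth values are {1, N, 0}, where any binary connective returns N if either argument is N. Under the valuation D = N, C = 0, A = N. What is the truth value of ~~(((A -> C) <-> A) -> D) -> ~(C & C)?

A -> C = N -> 0 = N
(A -> C) <-> A = N <-> N = N
((A -> C) <-> A) -> D = N -> N = N
~(((A -> C) <-> A) -> D) = ~N = N
~~(((A -> C) <-> A) -> D) = ~N = N
C & C = 0 & 0 = 0
~(C & C) = ~0 = 1
~~(((A -> C) <-> A) -> D) -> ~(C & C) = N -> 1 = N

N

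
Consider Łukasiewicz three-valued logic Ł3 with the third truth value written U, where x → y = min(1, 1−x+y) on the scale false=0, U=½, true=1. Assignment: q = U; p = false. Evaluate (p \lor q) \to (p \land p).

U

p \lor q = false \lor U = U
p \land p = false \land false = false
(p \lor q) \to (p \land p) = U \to false = U  [min(1, 1−½+0)]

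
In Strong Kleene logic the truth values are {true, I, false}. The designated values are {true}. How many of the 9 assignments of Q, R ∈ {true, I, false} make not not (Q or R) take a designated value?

5

Of the 9 assignments, 5 give a value in {true}.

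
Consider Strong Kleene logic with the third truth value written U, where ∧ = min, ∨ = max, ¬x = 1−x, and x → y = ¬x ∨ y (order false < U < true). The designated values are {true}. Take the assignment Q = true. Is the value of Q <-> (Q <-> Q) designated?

Q <-> Q = true <-> true = true
Q <-> (Q <-> Q) = true <-> true = true
true ∈ {true}.

Yes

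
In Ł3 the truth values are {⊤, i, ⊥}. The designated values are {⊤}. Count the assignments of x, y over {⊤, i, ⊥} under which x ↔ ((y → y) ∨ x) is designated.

Designated under: (x=⊤, y=⊤); (x=⊤, y=i); (x=⊤, y=⊥).

3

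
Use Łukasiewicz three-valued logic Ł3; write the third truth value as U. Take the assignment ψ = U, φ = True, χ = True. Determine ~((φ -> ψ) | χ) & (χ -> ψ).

False

φ -> ψ = True -> U = U  [min(1, 1−1+½)]
(φ -> ψ) | χ = U | True = True
~((φ -> ψ) | χ) = ~True = False
χ -> ψ = True -> U = U
~((φ -> ψ) | χ) & (χ -> ψ) = False & U = False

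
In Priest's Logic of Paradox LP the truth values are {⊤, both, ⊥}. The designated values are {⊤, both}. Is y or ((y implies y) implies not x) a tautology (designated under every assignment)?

No

Countermodel: y=⊥, x=⊤ gives ⊥, which is not designated.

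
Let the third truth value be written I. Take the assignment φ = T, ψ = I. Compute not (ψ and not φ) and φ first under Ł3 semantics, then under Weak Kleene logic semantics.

T; I

In Ł3: not φ = not T = F
ψ and not φ = I and F = F
not (ψ and not φ) = not F = T
not (ψ and not φ) and φ = T and T = T
In Weak Kleene logic: not φ = not T = F
ψ and not φ = I and F = I
not (ψ and not φ) = not I = I
not (ψ and not φ) and φ = I and T = I
They differ because Ł3 and Weak Kleene logic treat I differently under the binary connectives.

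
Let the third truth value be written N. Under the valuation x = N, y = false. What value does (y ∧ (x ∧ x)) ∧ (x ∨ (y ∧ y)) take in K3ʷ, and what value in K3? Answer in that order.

In K3ʷ: x ∧ x = N ∧ N = N
y ∧ (x ∧ x) = false ∧ N = N
y ∧ y = false ∧ false = false
x ∨ (y ∧ y) = N ∨ false = N
(y ∧ (x ∧ x)) ∧ (x ∨ (y ∧ y)) = N ∧ N = N
In K3: x ∧ x = N ∧ N = N
y ∧ (x ∧ x) = false ∧ N = false
y ∧ y = false ∧ false = false
x ∨ (y ∧ y) = N ∨ false = N
(y ∧ (x ∧ x)) ∧ (x ∨ (y ∧ y)) = false ∧ N = false
They differ because K3ʷ and K3 treat N differently under the binary connectives.

N; false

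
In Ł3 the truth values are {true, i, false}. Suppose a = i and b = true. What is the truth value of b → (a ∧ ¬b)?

¬b = ¬true = false
a ∧ ¬b = i ∧ false = false
b → (a ∧ ¬b) = true → false = false

false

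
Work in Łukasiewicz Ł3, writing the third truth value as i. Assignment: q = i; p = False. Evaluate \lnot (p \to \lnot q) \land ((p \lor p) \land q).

False

\lnot q = \lnot i = i
p \to \lnot q = False \to i = True  [min(1, 1−0+½)]
\lnot (p \to \lnot q) = \lnot True = False
p \lor p = False \lor False = False
(p \lor p) \land q = False \land i = False
\lnot (p \to \lnot q) \land ((p \lor p) \land q) = False \land False = False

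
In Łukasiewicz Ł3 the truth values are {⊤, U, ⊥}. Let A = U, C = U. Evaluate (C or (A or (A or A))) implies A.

A or A = U or U = U
A or (A or A) = U or U = U
C or (A or (A or A)) = U or U = U
(C or (A or (A or A))) implies A = U implies U = ⊤  [min(1, 1−½+½)]

⊤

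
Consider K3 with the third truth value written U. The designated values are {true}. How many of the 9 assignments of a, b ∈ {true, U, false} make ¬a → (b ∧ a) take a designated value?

Designated under: (a=true, b=true); (a=true, b=U); (a=true, b=false).

3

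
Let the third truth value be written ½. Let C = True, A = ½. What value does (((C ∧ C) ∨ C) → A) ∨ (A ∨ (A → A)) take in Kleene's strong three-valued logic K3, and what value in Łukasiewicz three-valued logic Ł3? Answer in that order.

½; True

In Kleene's strong three-valued logic K3: C ∧ C = True ∧ True = True
(C ∧ C) ∨ C = True ∨ True = True
((C ∧ C) ∨ C) → A = True → ½ = ½  [¬True ∨ ½]
A → A = ½ → ½ = ½
A ∨ (A → A) = ½ ∨ ½ = ½
(((C ∧ C) ∨ C) → A) ∨ (A ∨ (A → A)) = ½ ∨ ½ = ½
In Łukasiewicz three-valued logic Ł3: C ∧ C = True ∧ True = True
(C ∧ C) ∨ C = True ∨ True = True
((C ∧ C) ∨ C) → A = True → ½ = ½  [min(1, 1−1+½)]
A → A = ½ → ½ = True
A ∨ (A → A) = ½ ∨ True = True
(((C ∧ C) ∨ C) → A) ∨ (A ∨ (A → A)) = ½ ∨ True = True
They differ because Kleene's strong three-valued logic K3 and Łukasiewicz three-valued logic Ł3 treat ½ differently under implication.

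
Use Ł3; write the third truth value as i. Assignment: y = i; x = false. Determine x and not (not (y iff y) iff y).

false

y iff y = i iff i = true  [1 − |½−½|]
not (y iff y) = not true = false
not (y iff y) iff y = false iff i = i
not (not (y iff y) iff y) = not i = i
x and not (not (y iff y) iff y) = false and i = false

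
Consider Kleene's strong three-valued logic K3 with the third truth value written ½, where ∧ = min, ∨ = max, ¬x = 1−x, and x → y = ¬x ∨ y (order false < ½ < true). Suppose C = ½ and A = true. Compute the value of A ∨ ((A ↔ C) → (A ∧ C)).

A ↔ C = true ↔ ½ = ½
A ∧ C = true ∧ ½ = ½
(A ↔ C) → (A ∧ C) = ½ → ½ = ½  [¬½ ∨ ½]
A ∨ ((A ↔ C) → (A ∧ C)) = true ∨ ½ = true

true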